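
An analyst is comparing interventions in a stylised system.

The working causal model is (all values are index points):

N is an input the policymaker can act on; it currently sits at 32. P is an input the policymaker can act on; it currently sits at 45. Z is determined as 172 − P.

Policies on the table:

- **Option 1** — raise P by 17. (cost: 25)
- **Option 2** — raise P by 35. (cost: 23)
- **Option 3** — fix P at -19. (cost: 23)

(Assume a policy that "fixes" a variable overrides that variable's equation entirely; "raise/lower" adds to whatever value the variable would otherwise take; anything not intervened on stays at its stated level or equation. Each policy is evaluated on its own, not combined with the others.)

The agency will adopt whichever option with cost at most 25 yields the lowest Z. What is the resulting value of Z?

92

Option 1 (P + 17):
  P = 45 + 17 = 62
  Z = 172 − 62 = 110
Option 2 (P + 35):
  P = 45 + 35 = 80
  Z = 172 − 80 = 92
Option 3 (P := -19):
  P = -19
  Z = 172 − (-19) = 191
Comparing — Option 1: Z=110, Option 2: Z=92, Option 3: Z=191. Lowest is 92 (Option 2).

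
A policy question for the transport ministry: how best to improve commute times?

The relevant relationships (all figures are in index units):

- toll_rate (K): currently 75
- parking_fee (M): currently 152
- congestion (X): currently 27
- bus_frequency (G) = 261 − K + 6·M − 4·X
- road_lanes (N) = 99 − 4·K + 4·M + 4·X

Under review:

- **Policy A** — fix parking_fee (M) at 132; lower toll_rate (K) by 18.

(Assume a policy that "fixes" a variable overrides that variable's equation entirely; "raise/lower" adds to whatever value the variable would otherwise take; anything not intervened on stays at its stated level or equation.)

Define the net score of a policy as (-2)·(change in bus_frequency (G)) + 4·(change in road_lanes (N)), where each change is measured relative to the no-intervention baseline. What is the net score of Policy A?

Baseline:
  K = 75
  M = 152
  X = 27
  G = 261 − 75 + 6·152 − 4·27 = 990
  N = 99 − 4·75 + 4·152 + 4·27 = 515
Policy A (M := 132, K − 18):
  K = 75 − 18 = 57
  M = 132
  X = 27
  G = 261 − 57 + 6·132 − 4·27 = 888
  N = 99 − 4·57 + 4·132 + 4·27 = 507
ΔG = 888 − 990 = -102; ΔN = 507 − 515 = -8
Score = (-2)·(-102) + 4·(-8) = 172

172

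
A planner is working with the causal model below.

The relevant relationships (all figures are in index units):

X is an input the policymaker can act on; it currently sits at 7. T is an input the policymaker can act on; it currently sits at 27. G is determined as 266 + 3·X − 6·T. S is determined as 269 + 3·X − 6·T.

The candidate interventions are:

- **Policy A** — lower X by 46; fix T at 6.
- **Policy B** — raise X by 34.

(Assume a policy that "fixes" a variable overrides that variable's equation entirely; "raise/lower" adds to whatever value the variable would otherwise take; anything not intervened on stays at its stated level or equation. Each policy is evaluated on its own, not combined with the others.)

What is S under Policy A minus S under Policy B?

-114

Policy A (X − 46, T := 6):
  X = 7 − 46 = -39
  T = 6
  S = 269 + 3·(-39) − 6·6 = 116
Policy B (X + 34):
  X = 7 + 34 = 41
  T = 27
  S = 269 + 3·41 − 6·27 = 230
S: 116 − 230 = -114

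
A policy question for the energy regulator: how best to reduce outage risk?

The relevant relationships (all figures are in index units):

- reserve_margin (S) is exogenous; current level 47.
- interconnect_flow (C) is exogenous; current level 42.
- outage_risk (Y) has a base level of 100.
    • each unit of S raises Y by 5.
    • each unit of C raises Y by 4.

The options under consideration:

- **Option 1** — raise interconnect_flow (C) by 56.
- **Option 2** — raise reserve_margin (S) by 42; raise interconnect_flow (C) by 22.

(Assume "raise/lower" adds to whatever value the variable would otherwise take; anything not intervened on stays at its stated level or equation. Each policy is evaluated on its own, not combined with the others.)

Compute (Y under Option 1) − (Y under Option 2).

-74

Option 1 (C + 56):
  S = 47
  C = 42 + 56 = 98
  Y = 100 + 5·47 + 4·98 = 727
Option 2 (S + 42, C + 22):
  S = 47 + 42 = 89
  C = 42 + 22 = 64
  Y = 100 + 5·89 + 4·64 = 801
Y: 727 − 801 = -74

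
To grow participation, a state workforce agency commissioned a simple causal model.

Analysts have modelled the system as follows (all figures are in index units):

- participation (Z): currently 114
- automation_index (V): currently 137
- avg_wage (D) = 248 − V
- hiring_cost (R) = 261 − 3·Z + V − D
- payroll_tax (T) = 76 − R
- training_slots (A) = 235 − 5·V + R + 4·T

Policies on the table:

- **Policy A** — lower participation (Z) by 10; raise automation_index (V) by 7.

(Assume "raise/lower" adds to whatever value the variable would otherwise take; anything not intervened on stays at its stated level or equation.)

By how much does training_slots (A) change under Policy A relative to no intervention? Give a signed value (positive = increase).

-167

Baseline:
  Z = 114
  V = 137
  D = 248 − 137 = 111
  R = 261 − 3·114 + 137 − 111 = -55
  T = 76 − (-55) = 131
  A = 235 − 5·137 + (-55) + 4·131 = 19
Policy A (Z − 10, V + 7):
  Z = 114 − 10 = 104
  V = 137 + 7 = 144
  D = 248 − 144 = 104
  R = 261 − 3·104 + 144 − 104 = -11
  T = 76 − (-11) = 87
  A = 235 − 5·144 + (-11) + 4·87 = -148
Change in A: -148 − 19 = -167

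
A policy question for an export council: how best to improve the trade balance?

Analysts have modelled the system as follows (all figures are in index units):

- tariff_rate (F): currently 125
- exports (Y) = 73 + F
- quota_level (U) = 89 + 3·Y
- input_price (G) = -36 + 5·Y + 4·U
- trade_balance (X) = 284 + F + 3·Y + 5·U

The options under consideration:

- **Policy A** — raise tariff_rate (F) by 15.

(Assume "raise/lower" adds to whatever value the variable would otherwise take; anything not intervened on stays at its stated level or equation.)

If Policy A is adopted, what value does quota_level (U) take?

728

Policy A (F + 15):
  F = 125 + 15 = 140
  Y = 73 + 140 = 213
  U = 89 + 3·213 = 728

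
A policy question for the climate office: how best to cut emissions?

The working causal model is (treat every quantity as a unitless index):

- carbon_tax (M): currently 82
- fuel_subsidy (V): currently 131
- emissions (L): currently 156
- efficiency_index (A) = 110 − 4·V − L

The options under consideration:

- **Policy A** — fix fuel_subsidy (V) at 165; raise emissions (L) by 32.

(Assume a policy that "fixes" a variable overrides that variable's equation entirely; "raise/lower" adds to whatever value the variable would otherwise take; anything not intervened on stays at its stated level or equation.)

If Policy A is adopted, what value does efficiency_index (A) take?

-738

Policy A (V := 165, L + 32):
  V = 165
  L = 156 + 32 = 188
  A = 110 − 4·165 − 188 = -738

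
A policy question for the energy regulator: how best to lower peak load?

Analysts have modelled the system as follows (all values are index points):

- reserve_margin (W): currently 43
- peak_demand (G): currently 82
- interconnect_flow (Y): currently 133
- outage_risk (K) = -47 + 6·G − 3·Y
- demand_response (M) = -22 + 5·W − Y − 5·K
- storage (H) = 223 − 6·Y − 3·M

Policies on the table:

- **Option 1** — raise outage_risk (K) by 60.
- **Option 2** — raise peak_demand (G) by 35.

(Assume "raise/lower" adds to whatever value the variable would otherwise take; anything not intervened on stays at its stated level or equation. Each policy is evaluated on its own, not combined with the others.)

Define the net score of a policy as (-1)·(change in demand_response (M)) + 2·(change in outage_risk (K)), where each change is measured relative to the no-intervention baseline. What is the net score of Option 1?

420

Baseline:
  W = 43
  G = 82
  Y = 133
  K = -47 + 6·82 − 3·133 = 46
  M = -22 + 5·43 − 133 − 5·46 = -170
Option 1 (K + 60):
  W = 43
  G = 82
  Y = 133
  K = -47 + 6·82 − 3·133 (+60 from intervention) = 106
  M = -22 + 5·43 − 133 − 5·106 = -470
ΔM = -470 − (-170) = -300; ΔK = 106 − 46 = 60
Score = (-1)·(-300) + 2·60 = 420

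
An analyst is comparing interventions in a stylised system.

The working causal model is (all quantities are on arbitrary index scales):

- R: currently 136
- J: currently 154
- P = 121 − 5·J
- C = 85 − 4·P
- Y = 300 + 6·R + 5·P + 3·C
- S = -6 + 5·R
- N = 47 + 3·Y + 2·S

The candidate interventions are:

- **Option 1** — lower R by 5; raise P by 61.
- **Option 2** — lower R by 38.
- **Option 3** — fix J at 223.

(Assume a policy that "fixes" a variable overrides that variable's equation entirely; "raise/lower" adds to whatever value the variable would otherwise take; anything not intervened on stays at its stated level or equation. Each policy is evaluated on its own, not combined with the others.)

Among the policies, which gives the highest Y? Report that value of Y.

Option 1 (R − 5, P + 61):
  R = 136 − 5 = 131
  J = 154
  P = 121 − 5·154 (+61 from intervention) = -588
  C = 85 − 4·(-588) = 2437
  Y = 300 + 6·131 + 5·(-588) + 3·2437 = 5457
Option 2 (R − 38):
  R = 136 − 38 = 98
  J = 154
  P = 121 − 5·154 = -649
  C = 85 − 4·(-649) = 2681
  Y = 300 + 6·98 + 5·(-649) + 3·2681 = 5686
Option 3 (J := 223):
  R = 136
  J = 223
  P = 121 − 5·223 = -994
  C = 85 − 4·(-994) = 4061
  Y = 300 + 6·136 + 5·(-994) + 3·4061 = 8329
Comparing — Option 1: Y=5457, Option 2: Y=5686, Option 3: Y=8329. Highest is 8329 (Option 3).

8329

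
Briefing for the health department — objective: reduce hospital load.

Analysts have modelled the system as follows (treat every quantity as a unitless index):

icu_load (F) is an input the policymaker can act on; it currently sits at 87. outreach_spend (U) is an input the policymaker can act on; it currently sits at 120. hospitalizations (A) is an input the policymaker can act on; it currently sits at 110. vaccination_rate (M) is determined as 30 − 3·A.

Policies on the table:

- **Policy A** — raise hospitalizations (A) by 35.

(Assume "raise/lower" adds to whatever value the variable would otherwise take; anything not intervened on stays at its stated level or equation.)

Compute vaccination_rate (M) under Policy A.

Policy A (A + 35):
  A = 110 + 35 = 145
  M = 30 − 3·145 = -405

-405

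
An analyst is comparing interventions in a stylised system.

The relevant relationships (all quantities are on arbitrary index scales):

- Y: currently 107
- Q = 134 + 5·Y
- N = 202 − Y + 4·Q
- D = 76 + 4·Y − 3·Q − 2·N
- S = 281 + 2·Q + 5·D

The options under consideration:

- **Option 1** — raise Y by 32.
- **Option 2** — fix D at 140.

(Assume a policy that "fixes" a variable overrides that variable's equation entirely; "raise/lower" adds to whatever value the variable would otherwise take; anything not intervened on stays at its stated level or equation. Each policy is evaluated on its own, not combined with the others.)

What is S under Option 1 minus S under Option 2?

-43445

Option 1 (Y + 32):
  Y = 107 + 32 = 139
  Q = 134 + 5·139 = 829
  N = 202 − 139 + 4·829 = 3379
  D = 76 + 4·139 − 3·829 − 2·3379 = -8613
  S = 281 + 2·829 + 5·(-8613) = -41126
Option 2 (D := 140):
  Y = 107
  Q = 134 + 5·107 = 669
  N = 202 − 107 + 4·669 = 2771
  D = 140
  S = 281 + 2·669 + 5·140 = 2319
S: -41126 − 2319 = -43445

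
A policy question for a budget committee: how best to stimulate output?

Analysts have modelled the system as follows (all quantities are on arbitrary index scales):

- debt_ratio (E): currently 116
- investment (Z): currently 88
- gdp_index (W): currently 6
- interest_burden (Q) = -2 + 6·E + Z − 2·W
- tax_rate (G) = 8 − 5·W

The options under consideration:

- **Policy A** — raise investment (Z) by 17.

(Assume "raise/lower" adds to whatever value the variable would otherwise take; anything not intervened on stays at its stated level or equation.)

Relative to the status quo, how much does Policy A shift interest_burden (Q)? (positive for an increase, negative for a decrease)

Baseline:
  E = 116
  Z = 88
  W = 6
  Q = -2 + 6·116 + 88 − 2·6 = 770
Policy A (Z + 17):
  E = 116
  Z = 88 + 17 = 105
  W = 6
  Q = -2 + 6·116 + 105 − 2·6 = 787
Change in Q: 787 − 770 = 17

17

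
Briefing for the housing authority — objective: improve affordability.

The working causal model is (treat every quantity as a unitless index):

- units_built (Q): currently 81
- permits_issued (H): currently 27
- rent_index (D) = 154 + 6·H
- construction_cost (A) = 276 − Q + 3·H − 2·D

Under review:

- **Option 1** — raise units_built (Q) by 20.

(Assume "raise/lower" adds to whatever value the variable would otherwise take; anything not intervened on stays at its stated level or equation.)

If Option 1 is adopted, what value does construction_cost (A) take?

Option 1 (Q + 20):
  Q = 81 + 20 = 101
  H = 27
  D = 154 + 6·27 = 316
  A = 276 − 101 + 3·27 − 2·316 = -376

-376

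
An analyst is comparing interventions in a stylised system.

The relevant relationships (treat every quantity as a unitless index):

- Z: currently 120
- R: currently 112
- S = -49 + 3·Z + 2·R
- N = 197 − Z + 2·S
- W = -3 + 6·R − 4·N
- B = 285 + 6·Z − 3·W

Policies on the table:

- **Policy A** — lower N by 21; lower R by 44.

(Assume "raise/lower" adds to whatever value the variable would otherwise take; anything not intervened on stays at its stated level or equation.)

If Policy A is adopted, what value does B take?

11190

Policy A (N − 21, R − 44):
  Z = 120
  R = 112 − 44 = 68
  S = -49 + 3·120 + 2·68 = 447
  N = 197 − 120 + 2·447 (−21 from intervention) = 950
  W = -3 + 6·68 − 4·950 = -3395
  B = 285 + 6·120 − 3·(-3395) = 11190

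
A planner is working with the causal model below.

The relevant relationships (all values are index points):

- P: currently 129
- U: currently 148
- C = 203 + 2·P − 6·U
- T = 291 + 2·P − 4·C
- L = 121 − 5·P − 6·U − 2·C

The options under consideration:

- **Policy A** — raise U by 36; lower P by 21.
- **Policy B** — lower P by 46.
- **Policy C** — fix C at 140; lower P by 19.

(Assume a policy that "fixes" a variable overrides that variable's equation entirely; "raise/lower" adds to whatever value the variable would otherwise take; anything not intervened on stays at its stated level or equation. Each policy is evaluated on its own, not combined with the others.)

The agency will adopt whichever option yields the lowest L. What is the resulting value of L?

Policy A (U + 36, P − 21):
  P = 129 − 21 = 108
  U = 148 + 36 = 184
  C = 203 + 2·108 − 6·184 = -685
  L = 121 − 5·108 − 6·184 − 2·(-685) = -153
Policy B (P − 46):
  P = 129 − 46 = 83
  U = 148
  C = 203 + 2·83 − 6·148 = -519
  L = 121 − 5·83 − 6·148 − 2·(-519) = -144
Policy C (C := 140, P − 19):
  P = 129 − 19 = 110
  U = 148
  C = 140
  L = 121 − 5·110 − 6·148 − 2·140 = -1597
Comparing — Policy A: L=-153, Policy B: L=-144, Policy C: L=-1597. Lowest is -1597 (Policy C).

-1597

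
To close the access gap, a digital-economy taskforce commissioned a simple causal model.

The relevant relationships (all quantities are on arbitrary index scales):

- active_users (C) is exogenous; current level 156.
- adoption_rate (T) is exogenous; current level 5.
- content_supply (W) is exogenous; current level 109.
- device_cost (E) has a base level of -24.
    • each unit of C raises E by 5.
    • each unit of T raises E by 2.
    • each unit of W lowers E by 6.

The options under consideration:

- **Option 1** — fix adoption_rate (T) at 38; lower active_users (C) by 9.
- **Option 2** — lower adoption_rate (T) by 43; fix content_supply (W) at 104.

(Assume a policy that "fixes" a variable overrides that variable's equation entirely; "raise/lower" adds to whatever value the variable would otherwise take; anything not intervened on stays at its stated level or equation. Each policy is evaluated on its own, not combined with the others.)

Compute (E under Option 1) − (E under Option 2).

77

Option 1 (T := 38, C − 9):
  C = 156 − 9 = 147
  T = 38
  W = 109
  E = -24 + 5·147 + 2·38 − 6·109 = 133
Option 2 (T − 43, W := 104):
  C = 156
  T = 5 − 43 = -38
  W = 104
  E = -24 + 5·156 + 2·(-38) − 6·104 = 56
E: 133 − 56 = 77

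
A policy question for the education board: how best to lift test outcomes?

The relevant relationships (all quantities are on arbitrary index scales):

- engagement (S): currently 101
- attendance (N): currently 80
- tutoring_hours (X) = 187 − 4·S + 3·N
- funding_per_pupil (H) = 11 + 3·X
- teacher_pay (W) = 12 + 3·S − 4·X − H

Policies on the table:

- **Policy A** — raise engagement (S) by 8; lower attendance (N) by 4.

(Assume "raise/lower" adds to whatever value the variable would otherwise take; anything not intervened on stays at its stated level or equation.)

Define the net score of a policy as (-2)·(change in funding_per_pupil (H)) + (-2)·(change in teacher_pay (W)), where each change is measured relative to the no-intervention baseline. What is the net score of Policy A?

-400

Baseline:
  S = 101
  N = 80
  X = 187 − 4·101 + 3·80 = 23
  H = 11 + 3·23 = 80
  W = 12 + 3·101 − 4·23 − 80 = 143
Policy A (S + 8, N − 4):
  S = 101 + 8 = 109
  N = 80 − 4 = 76
  X = 187 − 4·109 + 3·76 = -21
  H = 11 + 3·(-21) = -52
  W = 12 + 3·109 − 4·(-21) − (-52) = 475
ΔH = -52 − 80 = -132; ΔW = 475 − 143 = 332
Score = (-2)·(-132) + (-2)·332 = -400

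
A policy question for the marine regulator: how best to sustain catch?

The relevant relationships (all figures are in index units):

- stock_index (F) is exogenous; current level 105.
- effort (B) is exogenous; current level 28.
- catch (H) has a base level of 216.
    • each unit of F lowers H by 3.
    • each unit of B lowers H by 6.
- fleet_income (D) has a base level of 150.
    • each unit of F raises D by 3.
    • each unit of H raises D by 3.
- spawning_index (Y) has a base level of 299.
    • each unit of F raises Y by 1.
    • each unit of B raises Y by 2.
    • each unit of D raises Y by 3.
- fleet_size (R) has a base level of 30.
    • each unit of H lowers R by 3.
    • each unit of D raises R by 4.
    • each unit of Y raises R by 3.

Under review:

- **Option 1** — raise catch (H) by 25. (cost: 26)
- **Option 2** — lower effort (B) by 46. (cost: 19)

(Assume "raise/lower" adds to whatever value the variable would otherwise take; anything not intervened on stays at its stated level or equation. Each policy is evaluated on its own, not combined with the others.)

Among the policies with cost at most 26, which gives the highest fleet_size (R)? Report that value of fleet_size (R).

7503

Option 1 (H + 25):
  F = 105
  B = 28
  H = 216 − 3·105 − 6·28 (+25 from intervention) = -242
  D = 150 + 3·105 + 3·(-242) = -261
  Y = 299 + 105 + 2·28 + 3·(-261) = -323
  R = 30 − 3·(-242) + 4·(-261) + 3·(-323) = -1257
Option 2 (B − 46):
  F = 105
  B = 28 − 46 = -18
  H = 216 − 3·105 − 6·(-18) = 9
  D = 150 + 3·105 + 3·9 = 492
  Y = 299 + 105 + 2·(-18) + 3·492 = 1844
  R = 30 − 3·9 + 4·492 + 3·1844 = 7503
Comparing — Option 1: R=-1257, Option 2: R=7503. Highest is 7503 (Option 2).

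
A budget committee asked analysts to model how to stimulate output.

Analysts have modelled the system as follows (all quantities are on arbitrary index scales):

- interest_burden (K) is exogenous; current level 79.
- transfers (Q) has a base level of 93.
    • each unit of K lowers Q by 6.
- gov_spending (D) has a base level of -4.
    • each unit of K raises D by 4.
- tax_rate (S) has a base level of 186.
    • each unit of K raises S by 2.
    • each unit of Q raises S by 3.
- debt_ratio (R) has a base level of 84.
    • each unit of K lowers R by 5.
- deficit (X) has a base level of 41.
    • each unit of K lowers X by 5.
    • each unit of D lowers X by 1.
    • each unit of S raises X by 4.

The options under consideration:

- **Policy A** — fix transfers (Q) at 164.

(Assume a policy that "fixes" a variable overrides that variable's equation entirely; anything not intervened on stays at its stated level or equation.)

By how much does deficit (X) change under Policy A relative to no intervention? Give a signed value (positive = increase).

6540

Baseline:
  K = 79
  Q = 93 − 6·79 = -381
  D = -4 + 4·79 = 312
  S = 186 + 2·79 + 3·(-381) = -799
  X = 41 − 5·79 − 312 + 4·(-799) = -3862
Policy A (Q := 164):
  K = 79
  Q = 164
  D = -4 + 4·79 = 312
  S = 186 + 2·79 + 3·164 = 836
  X = 41 − 5·79 − 312 + 4·836 = 2678
Change in X: 2678 − (-3862) = 6540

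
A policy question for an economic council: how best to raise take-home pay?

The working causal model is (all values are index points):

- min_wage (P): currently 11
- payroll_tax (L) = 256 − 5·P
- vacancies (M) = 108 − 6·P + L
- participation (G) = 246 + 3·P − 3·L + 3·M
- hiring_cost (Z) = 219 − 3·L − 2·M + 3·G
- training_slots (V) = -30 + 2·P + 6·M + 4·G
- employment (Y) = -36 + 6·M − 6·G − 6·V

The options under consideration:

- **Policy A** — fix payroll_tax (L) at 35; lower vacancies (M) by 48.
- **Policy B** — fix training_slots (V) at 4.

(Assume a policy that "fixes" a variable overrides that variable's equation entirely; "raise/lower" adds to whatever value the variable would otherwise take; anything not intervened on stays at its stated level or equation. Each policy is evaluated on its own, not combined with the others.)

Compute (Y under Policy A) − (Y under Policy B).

Policy A (L := 35, M − 48):
  P = 11
  L = 35
  M = 108 − 6·11 + 35 (−48 from intervention) = 29
  G = 246 + 3·11 − 3·35 + 3·29 = 261
  V = -30 + 2·11 + 6·29 + 4·261 = 1210
  Y = -36 + 6·29 − 6·261 − 6·1210 = -8688
Policy B (V := 4):
  P = 11
  L = 256 − 5·11 = 201
  M = 108 − 6·11 + 201 = 243
  G = 246 + 3·11 − 3·201 + 3·243 = 405
  V = 4
  Y = -36 + 6·243 − 6·405 − 6·4 = -1032
Y: -8688 − (-1032) = -7656

-7656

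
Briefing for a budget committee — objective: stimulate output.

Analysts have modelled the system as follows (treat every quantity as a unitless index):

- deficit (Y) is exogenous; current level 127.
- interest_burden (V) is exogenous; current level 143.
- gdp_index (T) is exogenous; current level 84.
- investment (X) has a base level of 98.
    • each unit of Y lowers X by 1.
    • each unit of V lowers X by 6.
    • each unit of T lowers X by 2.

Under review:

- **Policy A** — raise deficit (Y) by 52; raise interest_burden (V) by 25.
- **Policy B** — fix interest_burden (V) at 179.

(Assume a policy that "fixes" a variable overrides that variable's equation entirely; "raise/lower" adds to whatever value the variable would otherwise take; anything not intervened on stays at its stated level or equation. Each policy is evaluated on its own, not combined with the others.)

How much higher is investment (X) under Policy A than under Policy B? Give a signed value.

Policy A (Y + 52, V + 25):
  Y = 127 + 52 = 179
  V = 143 + 25 = 168
  T = 84
  X = 98 − 179 − 6·168 − 2·84 = -1257
Policy B (V := 179):
  Y = 127
  V = 179
  T = 84
  X = 98 − 127 − 6·179 − 2·84 = -1271
X: -1257 − (-1271) = 14

14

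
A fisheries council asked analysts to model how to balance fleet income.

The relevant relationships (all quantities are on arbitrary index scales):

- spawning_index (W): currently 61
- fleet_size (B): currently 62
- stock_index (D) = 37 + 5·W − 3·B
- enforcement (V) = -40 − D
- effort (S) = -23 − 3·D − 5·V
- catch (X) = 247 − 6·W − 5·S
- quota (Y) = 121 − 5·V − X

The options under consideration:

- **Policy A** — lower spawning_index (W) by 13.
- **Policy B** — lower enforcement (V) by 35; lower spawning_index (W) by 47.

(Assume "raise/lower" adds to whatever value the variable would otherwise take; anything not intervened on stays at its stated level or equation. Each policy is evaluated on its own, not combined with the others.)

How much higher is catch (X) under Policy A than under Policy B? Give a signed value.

Policy A (W − 13):
  W = 61 − 13 = 48
  B = 62
  D = 37 + 5·48 − 3·62 = 91
  V = -40 − 91 = -131
  S = -23 − 3·91 − 5·(-131) = 359
  X = 247 − 6·48 − 5·359 = -1836
Policy B (V − 35, W − 47):
  W = 61 − 47 = 14
  B = 62
  D = 37 + 5·14 − 3·62 = -79
  V = -40 − (-79) (−35 from intervention) = 4
  S = -23 − 3·(-79) − 5·4 = 194
  X = 247 − 6·14 − 5·194 = -807
X: -1836 − (-807) = -1029

-1029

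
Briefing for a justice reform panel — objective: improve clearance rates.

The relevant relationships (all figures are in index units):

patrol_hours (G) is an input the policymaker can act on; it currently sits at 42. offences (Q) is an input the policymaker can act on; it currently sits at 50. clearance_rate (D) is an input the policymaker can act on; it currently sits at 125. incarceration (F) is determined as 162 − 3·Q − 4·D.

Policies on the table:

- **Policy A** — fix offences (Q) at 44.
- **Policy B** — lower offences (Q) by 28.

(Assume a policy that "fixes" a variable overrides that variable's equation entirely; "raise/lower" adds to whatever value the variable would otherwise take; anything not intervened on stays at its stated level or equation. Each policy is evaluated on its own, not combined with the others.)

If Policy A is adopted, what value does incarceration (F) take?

-470

Policy A (Q := 44):
  Q = 44
  D = 125
  F = 162 − 3·44 − 4·125 = -470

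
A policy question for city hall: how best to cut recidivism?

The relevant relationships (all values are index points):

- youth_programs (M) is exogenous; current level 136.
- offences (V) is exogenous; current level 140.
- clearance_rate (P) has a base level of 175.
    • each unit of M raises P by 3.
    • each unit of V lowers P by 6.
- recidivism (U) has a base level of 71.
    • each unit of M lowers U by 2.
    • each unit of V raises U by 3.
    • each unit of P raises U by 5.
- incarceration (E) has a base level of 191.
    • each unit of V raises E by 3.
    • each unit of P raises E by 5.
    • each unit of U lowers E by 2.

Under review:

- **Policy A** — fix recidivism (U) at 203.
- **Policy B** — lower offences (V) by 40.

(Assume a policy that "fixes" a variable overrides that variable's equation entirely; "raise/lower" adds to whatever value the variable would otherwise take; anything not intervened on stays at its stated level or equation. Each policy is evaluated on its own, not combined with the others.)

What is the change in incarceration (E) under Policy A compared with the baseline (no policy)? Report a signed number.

Baseline:
  M = 136
  V = 140
  P = 175 + 3·136 − 6·140 = -257
  U = 71 − 2·136 + 3·140 + 5·(-257) = -1066
  E = 191 + 3·140 + 5·(-257) − 2·(-1066) = 1458
Policy A (U := 203):
  M = 136
  V = 140
  P = 175 + 3·136 − 6·140 = -257
  U = 203
  E = 191 + 3·140 + 5·(-257) − 2·203 = -1080
Change in E: -1080 − 1458 = -2538

-2538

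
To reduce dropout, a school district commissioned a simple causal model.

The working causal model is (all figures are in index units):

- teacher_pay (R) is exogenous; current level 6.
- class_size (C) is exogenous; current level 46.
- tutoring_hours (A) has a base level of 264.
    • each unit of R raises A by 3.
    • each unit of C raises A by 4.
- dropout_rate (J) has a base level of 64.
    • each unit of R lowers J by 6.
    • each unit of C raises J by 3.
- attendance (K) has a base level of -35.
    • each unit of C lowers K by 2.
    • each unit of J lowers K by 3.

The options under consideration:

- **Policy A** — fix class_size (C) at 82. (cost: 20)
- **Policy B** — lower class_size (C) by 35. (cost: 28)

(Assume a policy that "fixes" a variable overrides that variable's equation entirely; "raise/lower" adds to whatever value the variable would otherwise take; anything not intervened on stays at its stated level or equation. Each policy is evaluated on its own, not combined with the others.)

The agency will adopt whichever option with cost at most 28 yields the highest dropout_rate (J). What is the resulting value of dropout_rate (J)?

Policy A (C := 82):
  R = 6
  C = 82
  J = 64 − 6·6 + 3·82 = 274
Policy B (C − 35):
  R = 6
  C = 46 − 35 = 11
  J = 64 − 6·6 + 3·11 = 61
Comparing — Policy A: J=274, Policy B: J=61. Highest is 274 (Policy A).

274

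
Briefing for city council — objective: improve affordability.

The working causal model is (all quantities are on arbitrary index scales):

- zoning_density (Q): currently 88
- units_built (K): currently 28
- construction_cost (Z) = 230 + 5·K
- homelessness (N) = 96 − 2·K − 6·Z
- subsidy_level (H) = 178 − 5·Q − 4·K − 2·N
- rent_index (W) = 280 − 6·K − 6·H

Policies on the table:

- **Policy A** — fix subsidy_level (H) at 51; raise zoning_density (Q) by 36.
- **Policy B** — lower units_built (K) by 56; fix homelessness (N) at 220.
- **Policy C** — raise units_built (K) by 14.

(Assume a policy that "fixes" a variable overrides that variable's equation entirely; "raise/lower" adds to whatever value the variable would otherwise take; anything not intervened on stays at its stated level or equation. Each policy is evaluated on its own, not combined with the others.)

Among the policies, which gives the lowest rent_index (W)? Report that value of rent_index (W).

-28928

Policy A (H := 51, Q + 36):
  Q = 88 + 36 = 124
  K = 28
  Z = 230 + 5·28 = 370
  N = 96 − 2·28 − 6·370 = -2180
  H = 51
  W = 280 − 6·28 − 6·51 = -194
Policy B (K − 56, N := 220):
  Q = 88
  K = 28 − 56 = -28
  Z = 230 + 5·(-28) = 90
  N = 220
  H = 178 − 5·88 − 4·(-28) − 2·220 = -590
  W = 280 − 6·(-28) − 6·(-590) = 3988
Policy C (K + 14):
  Q = 88
  K = 28 + 14 = 42
  Z = 230 + 5·42 = 440
  N = 96 − 2·42 − 6·440 = -2628
  H = 178 − 5·88 − 4·42 − 2·(-2628) = 4826
  W = 280 − 6·42 − 6·4826 = -28928
Comparing — Policy A: W=-194, Policy B: W=3988, Policy C: W=-28928. Lowest is -28928 (Policy C).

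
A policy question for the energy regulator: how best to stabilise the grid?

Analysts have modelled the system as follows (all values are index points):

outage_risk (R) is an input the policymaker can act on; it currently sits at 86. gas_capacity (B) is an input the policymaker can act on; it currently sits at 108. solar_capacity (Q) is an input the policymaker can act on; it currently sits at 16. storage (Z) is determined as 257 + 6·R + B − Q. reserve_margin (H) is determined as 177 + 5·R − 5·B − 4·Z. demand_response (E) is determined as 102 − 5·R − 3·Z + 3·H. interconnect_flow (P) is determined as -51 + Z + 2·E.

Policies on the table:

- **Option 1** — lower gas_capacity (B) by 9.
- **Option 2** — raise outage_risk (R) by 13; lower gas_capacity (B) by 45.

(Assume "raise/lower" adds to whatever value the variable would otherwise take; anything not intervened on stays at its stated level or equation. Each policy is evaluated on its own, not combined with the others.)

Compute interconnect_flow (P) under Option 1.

Option 1 (B − 9):
  R = 86
  B = 108 − 9 = 99
  Q = 16
  Z = 257 + 6·86 + 99 − 16 = 856
  H = 177 + 5·86 − 5·99 − 4·856 = -3312
  E = 102 − 5·86 − 3·856 + 3·(-3312) = -12832
  P = -51 + 856 + 2·(-12832) = -24859

-24859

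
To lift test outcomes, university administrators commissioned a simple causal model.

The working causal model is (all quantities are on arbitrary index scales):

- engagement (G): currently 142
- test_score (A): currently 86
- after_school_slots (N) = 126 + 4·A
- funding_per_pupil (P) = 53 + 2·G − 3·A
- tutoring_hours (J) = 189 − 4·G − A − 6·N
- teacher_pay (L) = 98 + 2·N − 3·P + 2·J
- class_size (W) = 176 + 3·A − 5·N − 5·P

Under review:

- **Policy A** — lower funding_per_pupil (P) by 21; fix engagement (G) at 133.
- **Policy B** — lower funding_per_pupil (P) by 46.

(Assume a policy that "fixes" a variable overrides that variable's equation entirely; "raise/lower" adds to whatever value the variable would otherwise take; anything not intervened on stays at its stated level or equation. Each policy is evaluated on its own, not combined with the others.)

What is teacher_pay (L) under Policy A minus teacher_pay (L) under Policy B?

Policy A (P − 21, G := 133):
  G = 133
  A = 86
  N = 126 + 4·86 = 470
  P = 53 + 2·133 − 3·86 (−21 from intervention) = 40
  J = 189 − 4·133 − 86 − 6·470 = -3249
  L = 98 + 2·470 − 3·40 + 2·(-3249) = -5580
Policy B (P − 46):
  G = 142
  A = 86
  N = 126 + 4·86 = 470
  P = 53 + 2·142 − 3·86 (−46 from intervention) = 33
  J = 189 − 4·142 − 86 − 6·470 = -3285
  L = 98 + 2·470 − 3·33 + 2·(-3285) = -5631
L: -5580 − (-5631) = 51

51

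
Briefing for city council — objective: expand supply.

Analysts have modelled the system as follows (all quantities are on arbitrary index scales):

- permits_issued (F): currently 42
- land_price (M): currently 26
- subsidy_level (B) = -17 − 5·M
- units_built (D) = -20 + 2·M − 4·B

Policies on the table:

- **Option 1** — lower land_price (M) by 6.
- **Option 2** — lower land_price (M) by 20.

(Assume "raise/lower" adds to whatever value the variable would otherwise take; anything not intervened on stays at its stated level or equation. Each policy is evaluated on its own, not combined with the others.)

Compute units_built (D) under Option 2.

180

Option 2 (M − 20):
  M = 26 − 20 = 6
  B = -17 − 5·6 = -47
  D = -20 + 2·6 − 4·(-47) = 180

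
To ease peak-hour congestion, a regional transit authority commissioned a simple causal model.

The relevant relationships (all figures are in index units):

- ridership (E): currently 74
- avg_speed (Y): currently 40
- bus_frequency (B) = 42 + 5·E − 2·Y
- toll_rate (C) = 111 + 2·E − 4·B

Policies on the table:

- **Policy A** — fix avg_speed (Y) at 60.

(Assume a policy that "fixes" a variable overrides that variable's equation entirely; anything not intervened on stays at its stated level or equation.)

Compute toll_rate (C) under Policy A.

Policy A (Y := 60):
  E = 74
  Y = 60
  B = 42 + 5·74 − 2·60 = 292
  C = 111 + 2·74 − 4·292 = -909

-909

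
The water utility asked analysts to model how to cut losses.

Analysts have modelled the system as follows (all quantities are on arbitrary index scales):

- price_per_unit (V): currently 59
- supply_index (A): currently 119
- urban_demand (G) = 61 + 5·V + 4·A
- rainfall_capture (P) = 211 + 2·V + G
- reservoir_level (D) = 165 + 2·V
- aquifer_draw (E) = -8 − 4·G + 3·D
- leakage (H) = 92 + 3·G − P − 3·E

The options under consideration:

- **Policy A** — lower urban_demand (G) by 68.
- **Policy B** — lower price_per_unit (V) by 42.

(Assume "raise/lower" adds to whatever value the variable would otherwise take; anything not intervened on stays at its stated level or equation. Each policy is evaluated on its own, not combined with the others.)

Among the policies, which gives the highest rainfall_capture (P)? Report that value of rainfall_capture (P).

Policy A (G − 68):
  V = 59
  A = 119
  G = 61 + 5·59 + 4·119 (−68 from intervention) = 764
  P = 211 + 2·59 + 764 = 1093
Policy B (V − 42):
  V = 59 − 42 = 17
  A = 119
  G = 61 + 5·17 + 4·119 = 622
  P = 211 + 2·17 + 622 = 867
Comparing — Policy A: P=1093, Policy B: P=867. Highest is 1093 (Policy A).

1093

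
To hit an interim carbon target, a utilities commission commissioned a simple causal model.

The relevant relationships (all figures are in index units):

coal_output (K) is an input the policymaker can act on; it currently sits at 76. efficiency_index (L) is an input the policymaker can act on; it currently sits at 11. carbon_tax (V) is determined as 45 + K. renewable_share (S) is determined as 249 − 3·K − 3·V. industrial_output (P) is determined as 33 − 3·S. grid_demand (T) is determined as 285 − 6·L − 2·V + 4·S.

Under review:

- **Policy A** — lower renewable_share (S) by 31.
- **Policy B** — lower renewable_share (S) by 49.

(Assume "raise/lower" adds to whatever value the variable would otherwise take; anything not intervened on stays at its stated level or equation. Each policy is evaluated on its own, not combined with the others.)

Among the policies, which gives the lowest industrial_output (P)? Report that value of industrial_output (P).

1152

Policy A (S − 31):
  K = 76
  V = 45 + 76 = 121
  S = 249 − 3·76 − 3·121 (−31 from intervention) = -373
  P = 33 − 3·(-373) = 1152
Policy B (S − 49):
  K = 76
  V = 45 + 76 = 121
  S = 249 − 3·76 − 3·121 (−49 from intervention) = -391
  P = 33 − 3·(-391) = 1206
Comparing — Policy A: P=1152, Policy B: P=1206. Lowest is 1152 (Policy A).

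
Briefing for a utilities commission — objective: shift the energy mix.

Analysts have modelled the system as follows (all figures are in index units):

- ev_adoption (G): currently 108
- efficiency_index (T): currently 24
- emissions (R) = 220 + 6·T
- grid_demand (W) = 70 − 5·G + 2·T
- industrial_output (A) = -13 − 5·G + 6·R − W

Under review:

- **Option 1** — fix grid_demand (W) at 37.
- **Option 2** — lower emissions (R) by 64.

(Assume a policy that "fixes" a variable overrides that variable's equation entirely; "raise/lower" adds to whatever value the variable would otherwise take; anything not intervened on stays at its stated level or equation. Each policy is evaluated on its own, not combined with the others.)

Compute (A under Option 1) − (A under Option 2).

Option 1 (W := 37):
  G = 108
  T = 24
  R = 220 + 6·24 = 364
  W = 37
  A = -13 − 5·108 + 6·364 − 37 = 1594
Option 2 (R − 64):
  G = 108
  T = 24
  R = 220 + 6·24 (−64 from intervention) = 300
  W = 70 − 5·108 + 2·24 = -422
  A = -13 − 5·108 + 6·300 − (-422) = 1669
A: 1594 − 1669 = -75

-75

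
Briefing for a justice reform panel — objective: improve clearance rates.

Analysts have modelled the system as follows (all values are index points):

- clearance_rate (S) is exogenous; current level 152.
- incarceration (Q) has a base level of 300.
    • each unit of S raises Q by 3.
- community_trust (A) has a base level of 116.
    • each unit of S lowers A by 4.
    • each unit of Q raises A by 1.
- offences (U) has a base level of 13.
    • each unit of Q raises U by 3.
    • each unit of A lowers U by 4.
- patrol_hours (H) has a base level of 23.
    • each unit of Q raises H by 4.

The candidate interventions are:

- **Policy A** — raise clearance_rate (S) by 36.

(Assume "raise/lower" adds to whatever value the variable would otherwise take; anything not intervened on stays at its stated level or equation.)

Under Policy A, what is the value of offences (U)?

1693

Policy A (S + 36):
  S = 152 + 36 = 188
  Q = 300 + 3·188 = 864
  A = 116 − 4·188 + 864 = 228
  U = 13 + 3·864 − 4·228 = 1693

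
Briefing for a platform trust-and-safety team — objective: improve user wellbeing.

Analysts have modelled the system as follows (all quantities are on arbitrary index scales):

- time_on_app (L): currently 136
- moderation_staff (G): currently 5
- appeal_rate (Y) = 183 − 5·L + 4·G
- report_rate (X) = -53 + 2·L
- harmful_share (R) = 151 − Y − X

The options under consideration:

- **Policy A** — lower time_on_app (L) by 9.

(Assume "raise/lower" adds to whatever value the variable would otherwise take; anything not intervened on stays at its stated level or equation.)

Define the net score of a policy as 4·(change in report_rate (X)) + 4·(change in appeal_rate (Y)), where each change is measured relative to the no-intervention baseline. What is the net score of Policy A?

Baseline:
  L = 136
  G = 5
  Y = 183 − 5·136 + 4·5 = -477
  X = -53 + 2·136 = 219
Policy A (L − 9):
  L = 136 − 9 = 127
  G = 5
  Y = 183 − 5·127 + 4·5 = -432
  X = -53 + 2·127 = 201
ΔX = 201 − 219 = -18; ΔY = -432 − (-477) = 45
Score = 4·(-18) + 4·45 = 108

108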